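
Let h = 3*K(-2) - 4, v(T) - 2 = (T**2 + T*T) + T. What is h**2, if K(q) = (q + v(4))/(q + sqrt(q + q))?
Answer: 232 + 1674*I ≈ 232.0 + 1674.0*I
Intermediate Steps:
v(T) = 2 + T + 2*T**2 (v(T) = 2 + ((T**2 + T*T) + T) = 2 + ((T**2 + T**2) + T) = 2 + (2*T**2 + T) = 2 + (T + 2*T**2) = 2 + T + 2*T**2)
K(q) = (38 + q)/(q + sqrt(2)*sqrt(q)) (K(q) = (q + (2 + 4 + 2*4**2))/(q + sqrt(q + q)) = (q + (2 + 4 + 2*16))/(q + sqrt(2*q)) = (q + (2 + 4 + 32))/(q + sqrt(2)*sqrt(q)) = (q + 38)/(q + sqrt(2)*sqrt(q)) = (38 + q)/(q + sqrt(2)*sqrt(q)))
h = -4 + 27*(-2 - 2*I)/2 (h = 3*((38 - 2)/(-2 + sqrt(2)*sqrt(-2))) - 4 = 3*(36/(-2 + sqrt(2)*(I*sqrt(2)))) - 4 = 3*(36/(-2 + 2*I)) - 4 = 3*(((-2 - 2*I)/8)*36) - 4 = 3*(9*(-2 - 2*I)/2) - 4 = 27*(-2 - 2*I)/2 - 4 = -4 + 27*(-2 - 2*I)/2 ≈ -31.0 - 27.0*I)
h**2 = (-31 - 27*I)**2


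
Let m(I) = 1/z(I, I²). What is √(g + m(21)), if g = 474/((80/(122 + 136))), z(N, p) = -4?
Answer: √38210/5 ≈ 39.095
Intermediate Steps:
m(I) = -¼ (m(I) = 1/(-4) = -¼)
g = 30573/20 (g = 474/((80/258)) = 474/((80*(1/258))) = 474/(40/129) = 474*(129/40) = 30573/20 ≈ 1528.7)
√(g + m(21)) = √(30573/20 - ¼) = √(7642/5) = √38210/5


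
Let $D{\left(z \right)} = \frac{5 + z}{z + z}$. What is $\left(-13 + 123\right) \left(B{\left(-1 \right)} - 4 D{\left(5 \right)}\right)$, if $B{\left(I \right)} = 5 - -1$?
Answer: $220$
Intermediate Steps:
$B{\left(I \right)} = 6$ ($B{\left(I \right)} = 5 + 1 = 6$)
$D{\left(z \right)} = \frac{5 + z}{2 z}$
$\left(-13 + 123\right) \left(B{\left(-1 \right)} - 4 D{\left(5 \right)}\right) = \left(-13 + 123\right) \left(6 - 4 \frac{5 + 5}{2 \cdot 5}\right) = 110 \left(6 - 4 \cdot \frac{1}{2} \cdot \frac{1}{5} \cdot 10\right) = 110 \left(6 - 4\right) = 110 \cdot 2 = 220$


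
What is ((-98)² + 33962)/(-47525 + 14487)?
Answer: -21783/16519 ≈ -1.3187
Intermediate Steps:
((-98)² + 33962)/(-47525 + 14487) = (9604 + 33962)/(-33038) = 43566*(-1/33038) = -21783/16519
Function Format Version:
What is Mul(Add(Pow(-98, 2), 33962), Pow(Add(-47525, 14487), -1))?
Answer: Rational(-21783, 16519) ≈ -1.3187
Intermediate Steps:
Mul(Add(Pow(-98, 2), 33962), Pow(Add(-47525, 14487), -1)) = Mul(Add(9604, 33962), Pow(-33038, -1)) = Mul(43566, Rational(-1, 33038)) = Rational(-21783, 16519)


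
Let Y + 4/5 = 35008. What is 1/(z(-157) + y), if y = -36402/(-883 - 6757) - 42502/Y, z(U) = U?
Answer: -167159380/25650512151 ≈ -0.0065168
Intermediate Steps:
Y = 175036/5 (Y = -⅘ + 35008 = 175036/5 ≈ 35007.)
y = 593510509/167159380 (y = -36402/(-883 - 6757) - 42502/175036/5 = -36402/(-7640) - 42502*5/175036 = -36402*(-1/7640) - 106255/87518 = 18201/3820 - 106255/87518 = 593510509/167159380 ≈ 3.5506)
1/(z(-157) + y) = 1/(-157 + 593510509/167159380) = 1/(-25650512151/167159380) = -167159380/25650512151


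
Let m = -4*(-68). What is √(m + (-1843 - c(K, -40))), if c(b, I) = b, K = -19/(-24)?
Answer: I*√226338/12 ≈ 39.646*I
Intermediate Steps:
K = 19/24 (K = -19*(-1/24) = 19/24 ≈ 0.79167)
m = 272
√(m + (-1843 - c(K, -40))) = √(272 + (-1843 - 1*19/24)) = √(272 + (-1843 - 19/24)) = √(272 - 44251/24) = √(-37723/24) = I*√226338/12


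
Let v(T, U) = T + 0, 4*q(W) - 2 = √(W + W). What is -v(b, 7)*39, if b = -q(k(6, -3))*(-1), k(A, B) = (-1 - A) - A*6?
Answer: -39/2 - 39*I*√86/4 ≈ -19.5 - 90.418*I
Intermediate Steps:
k(A, B) = -1 - 7*A (k(A, B) = (-1 - A) - 6*A = -1 - 7*A)
q(W) = ½ + √2*√W/4 (q(W) = ½ + √(W + W)/4 = ½ + √(2*W)/4 = ½ + (√2*√W)/4 = ½ + √2*√W/4)
b = ½ + I*√86/4 (b = -(½ + √2*√(-1 - 7*6)/4)*(-1) = -(½ + √2*√(-1 - 42)/4)*(-1) = -(½ + √2*√(-43)/4)*(-1) = -(½ + √2*(I*√43)/4)*(-1) = -(½ + I*√86/4)*(-1) = (-½ - I*√86/4)*(-1) = ½ + I*√86/4 ≈ 0.5 + 2.3184*I)
v(T, U) = T
-v(b, 7)*39 = -(½ + I*√86/4)*39 = (-½ - I*√86/4)*39 = -39/2 - 39*I*√86/4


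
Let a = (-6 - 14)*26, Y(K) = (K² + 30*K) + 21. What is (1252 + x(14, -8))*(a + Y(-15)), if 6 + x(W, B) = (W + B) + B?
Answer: -900656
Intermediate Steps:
x(W, B) = -6 + W + 2*B (x(W, B) = -6 + ((W + B) + B) = -6 + ((B + W) + B) = -6 + (W + 2*B) = -6 + W + 2*B)
Y(K) = 21 + K² + 30*K
a = -520 (a = -20*26 = -520)
(1252 + x(14, -8))*(a + Y(-15)) = (1252 + (-6 + 14 + 2*(-8)))*(-520 + (21 + (-15)² + 30*(-15))) = (1252 + (-6 + 14 - 16))*(-520 + (21 + 225 - 450)) = (1252 - 8)*(-520 - 204) = 1244*(-724) = -900656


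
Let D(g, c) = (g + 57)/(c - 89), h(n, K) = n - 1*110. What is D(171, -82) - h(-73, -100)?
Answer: 545/3 ≈ 181.67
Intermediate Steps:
h(n, K) = -110 + n (h(n, K) = n - 110 = -110 + n)
D(g, c) = (57 + g)/(-89 + c)
D(171, -82) - h(-73, -100) = (57 + 171)/(-89 - 82) - (-110 - 73) = 228/(-171) - 1*(-183) = -1/171*228 + 183 = -4/3 + 183 = 545/3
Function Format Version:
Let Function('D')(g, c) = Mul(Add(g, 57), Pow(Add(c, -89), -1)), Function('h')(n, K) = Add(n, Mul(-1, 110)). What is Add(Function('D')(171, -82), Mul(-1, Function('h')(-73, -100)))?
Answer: Rational(545, 3) ≈ 181.67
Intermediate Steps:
Function('h')(n, K) = Add(-110, n) (Function('h')(n, K) = Add(n, -110) = Add(-110, n))
Function('D')(g, c) = Mul(Pow(Add(-89, c), -1), Add(57, g)) (Function('D')(g, c) = Mul(Add(57, g), Pow(Add(-89, c), -1)) = Mul(Pow(Add(-89, c), -1), Add(57, g)))
Add(Function('D')(171, -82), Mul(-1, Function('h')(-73, -100))) = Add(Mul(Pow(Add(-89, -82), -1), Add(57, 171)), Mul(-1, Add(-110, -73))) = Add(Mul(Pow(-171, -1), 228), Mul(-1, -183)) = Add(Mul(Rational(-1, 171), 228), 183) = Add(Rational(-4, 3), 183) = Rational(545, 3)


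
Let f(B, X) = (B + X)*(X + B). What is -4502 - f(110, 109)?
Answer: -52463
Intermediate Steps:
f(B, X) = (B + X)**2 (f(B, X) = (B + X)*(B + X) = (B + X)**2)
-4502 - f(110, 109) = -4502 - (110 + 109)**2 = -4502 - 1*219**2 = -4502 - 1*47961 = -4502 - 47961 = -52463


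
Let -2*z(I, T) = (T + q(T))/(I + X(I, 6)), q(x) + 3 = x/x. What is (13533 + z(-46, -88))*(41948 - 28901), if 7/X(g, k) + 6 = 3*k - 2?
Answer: 26659365651/151 ≈ 1.7655e+8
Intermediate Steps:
X(g, k) = 7/(-8 + 3*k) (X(g, k) = 7/(-6 + (3*k - 2)) = 7/(-6 + (-2 + 3*k)) = 7/(-8 + 3*k))
q(x) = -2 (q(x) = -3 + x/x = -3 + 1 = -2)
z(I, T) = -(-2 + T)/(2*(7/10 + I)) (z(I, T) = -(T - 2)/(2*(I + 7/(-8 + 3*6))) = -(-2 + T)/(2*(I + 7/(-8 + 18))) = -(-2 + T)/(2*(I + 7/10)) = -(-2 + T)/(2*(7/10 + I)))
(13533 + z(-46, -88))*(41948 - 28901) = (13533 + 5*(2 - 1*(-88))/(7 + 10*(-46)))*(41948 - 28901) = (13533 + 5*(2 + 88)/(7 - 460))*13047 = (13533 + 5*90/(-453))*13047 = (13533 + 5*(-1/453)*90)*13047 = (13533 - 150/151)*13047 = (2043333/151)*13047 = 26659365651/151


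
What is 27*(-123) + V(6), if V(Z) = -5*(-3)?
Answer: -3306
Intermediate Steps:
V(Z) = 15
27*(-123) + V(6) = 27*(-123) + 15 = -3321 + 15 = -3306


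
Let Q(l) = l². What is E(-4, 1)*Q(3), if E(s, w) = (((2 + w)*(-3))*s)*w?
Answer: 324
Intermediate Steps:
E(s, w) = s*w*(-6 - 3*w) (E(s, w) = ((-6 - 3*w)*s)*w = (s*(-6 - 3*w))*w = s*w*(-6 - 3*w))
E(-4, 1)*Q(3) = -3*(-4)*1*(2 + 1)*3² = -3*(-4)*1*3*9 = 36*9 = 324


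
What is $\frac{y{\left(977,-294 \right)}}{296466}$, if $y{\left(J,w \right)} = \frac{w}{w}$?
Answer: $\frac{1}{296466} \approx 3.3731 \cdot 10^{-6}$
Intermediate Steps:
$y{\left(J,w \right)} = 1$
$\frac{y{\left(977,-294 \right)}}{296466} = 1 \cdot \frac{1}{296466} = \frac{1}{296466}$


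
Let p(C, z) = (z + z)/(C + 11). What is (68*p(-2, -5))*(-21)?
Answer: 4760/3 ≈ 1586.7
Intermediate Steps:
p(C, z) = 2*z/(11 + C) (p(C, z) = (2*z)/(11 + C) = 2*z/(11 + C))
(68*p(-2, -5))*(-21) = (68*(2*(-5)/(11 - 2)))*(-21) = (68*(2*(-5)/9))*(-21) = (68*(2*(-5)*(1/9)))*(-21) = (68*(-10/9))*(-21) = -680/9*(-21) = 4760/3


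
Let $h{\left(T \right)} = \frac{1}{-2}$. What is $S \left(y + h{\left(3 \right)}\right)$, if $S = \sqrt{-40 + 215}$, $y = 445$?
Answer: $\frac{4445 \sqrt{7}}{2} \approx 5880.2$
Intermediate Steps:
$S = 5 \sqrt{7}$ ($S = \sqrt{175} = 5 \sqrt{7} \approx 13.229$)
$h{\left(T \right)} = - \frac{1}{2}$
$S \left(y + h{\left(3 \right)}\right) = 5 \sqrt{7} \left(445 - \frac{1}{2}\right) = 5 \sqrt{7} \cdot \frac{889}{2} = \frac{4445 \sqrt{7}}{2}$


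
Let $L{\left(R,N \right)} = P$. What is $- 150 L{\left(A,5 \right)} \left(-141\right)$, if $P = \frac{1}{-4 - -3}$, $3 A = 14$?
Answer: $-21150$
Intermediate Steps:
$A = \frac{14}{3}$ ($A = \frac{1}{3} \cdot 14 = \frac{14}{3} \approx 4.6667$)
$P = -1$ ($P = \frac{1}{-4 + 3} = \frac{1}{-1} = -1$)
$L{\left(R,N \right)} = -1$
$- 150 L{\left(A,5 \right)} \left(-141\right) = \left(-150\right) \left(-1\right) \left(-141\right) = 150 \left(-141\right) = -21150$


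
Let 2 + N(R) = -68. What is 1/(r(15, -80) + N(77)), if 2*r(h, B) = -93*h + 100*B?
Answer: -2/9535 ≈ -0.00020975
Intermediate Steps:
r(h, B) = 50*B - 93*h/2 (r(h, B) = (-93*h + 100*B)/2 = 50*B - 93*h/2)
N(R) = -70 (N(R) = -2 - 68 = -70)
1/(r(15, -80) + N(77)) = 1/((50*(-80) - 93/2*15) - 70) = 1/((-4000 - 1395/2) - 70) = 1/(-9395/2 - 70) = 1/(-9535/2) = -2/9535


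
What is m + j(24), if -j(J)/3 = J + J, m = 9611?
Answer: 9467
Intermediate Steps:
j(J) = -6*J (j(J) = -3*(J + J) = -6*J)
m + j(24) = 9611 - 6*24 = 9611 - 144 = 9467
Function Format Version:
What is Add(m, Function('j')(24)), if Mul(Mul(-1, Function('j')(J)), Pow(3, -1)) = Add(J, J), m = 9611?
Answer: 9467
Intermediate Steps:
Function('j')(J) = Mul(-6, J) (Function('j')(J) = Mul(-3, Add(J, J)) = Mul(-3, Mul(2, J)) = Mul(-6, J))
Add(m, Function('j')(24)) = Add(9611, Mul(-6, 24)) = Add(9611, -144) = 9467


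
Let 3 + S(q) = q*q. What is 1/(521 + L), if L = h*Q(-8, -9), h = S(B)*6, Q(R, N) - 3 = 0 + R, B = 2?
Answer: 1/491 ≈ 0.0020367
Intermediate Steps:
Q(R, N) = 3 + R (Q(R, N) = 3 + (0 + R) = 3 + R)
S(q) = -3 + q**2 (S(q) = -3 + q*q = -3 + q**2)
h = 6 (h = (-3 + 2**2)*6 = (-3 + 4)*6 = 1*6 = 6)
L = -30 (L = 6*(3 - 8) = 6*(-5) = -30)
1/(521 + L) = 1/(521 - 30) = 1/491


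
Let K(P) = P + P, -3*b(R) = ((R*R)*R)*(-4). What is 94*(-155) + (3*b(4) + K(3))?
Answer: -14308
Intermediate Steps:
b(R) = 4*R**3/3 (b(R) = -(R*R)*R*(-4)/3 = -R**2*R*(-4)/3 = -R**3*(-4)/3 = -(-4)*R**3/3 = 4*R**3/3)
K(P) = 2*P
94*(-155) + (3*b(4) + K(3)) = 94*(-155) + (3*((4/3)*4**3) + 2*3) = -14570 + (3*((4/3)*64) + 6) = -14570 + (3*(256/3) + 6) = -14570 + (256 + 6) = -14570 + 262 = -14308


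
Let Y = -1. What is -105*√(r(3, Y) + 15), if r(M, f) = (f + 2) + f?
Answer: -105*√15 ≈ -406.66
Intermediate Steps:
r(M, f) = 2 + 2*f (r(M, f) = (2 + f) + f = 2 + 2*f)
-105*√(r(3, Y) + 15) = -105*√((2 + 2*(-1)) + 15) = -105*√((2 - 2) + 15) = -105*√(0 + 15) = -105*√15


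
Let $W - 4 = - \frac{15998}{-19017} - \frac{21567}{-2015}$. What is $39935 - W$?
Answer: $\frac{117667984292}{2947635} \approx 39919.0$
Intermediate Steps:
$W = \frac{45819433}{2947635}$ ($W = 4 - \left(- \frac{15998}{19017} - \frac{1659}{155}\right) = 4 - - \frac{34028893}{2947635} = 4 + \left(\frac{15998}{19017} + \frac{1659}{155}\right) = 4 + \frac{34028893}{2947635} = \frac{45819433}{2947635} \approx 15.544$)
$39935 - W = 39935 - \frac{45819433}{2947635} = \frac{117667984292}{2947635}$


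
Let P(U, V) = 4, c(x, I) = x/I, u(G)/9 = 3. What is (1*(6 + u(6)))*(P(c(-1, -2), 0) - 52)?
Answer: -1584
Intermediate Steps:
u(G) = 27 (u(G) = 9*3 = 27)
(1*(6 + u(6)))*(P(c(-1, -2), 0) - 52) = (1*(6 + 27))*(4 - 52) = (1*33)*(-48) = 33*(-48) = -1584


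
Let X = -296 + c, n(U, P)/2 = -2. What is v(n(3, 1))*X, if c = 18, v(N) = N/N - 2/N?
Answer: -417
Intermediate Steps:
n(U, P) = -4 (n(U, P) = 2*(-2) = -4)
v(N) = 1 - 2/N
X = -278 (X = -296 + 18 = -278)
v(n(3, 1))*X = ((-2 - 4)/(-4))*(-278) = -¼*(-6)*(-278) = (3/2)*(-278) = -417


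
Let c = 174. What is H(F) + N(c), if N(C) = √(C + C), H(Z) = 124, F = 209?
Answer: 124 + 2*√87 ≈ 142.65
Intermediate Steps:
N(C) = √2*√C (N(C) = √(2*C) = √2*√C)
H(F) + N(c) = 124 + √2*√174 = 124 + 2*√87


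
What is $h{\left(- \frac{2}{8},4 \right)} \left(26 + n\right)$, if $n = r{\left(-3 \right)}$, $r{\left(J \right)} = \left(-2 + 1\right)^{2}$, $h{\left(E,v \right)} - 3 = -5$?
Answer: $-54$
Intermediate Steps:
$h{\left(E,v \right)} = -2$ ($h{\left(E,v \right)} = 3 - 5 = -2$)
$r{\left(J \right)} = 1$ ($r{\left(J \right)} = \left(-1\right)^{2} = 1$)
$n = 1$
$h{\left(- \frac{2}{8},4 \right)} \left(26 + n\right) = - 2 \left(26 + 1\right) = \left(-2\right) 27 = -54$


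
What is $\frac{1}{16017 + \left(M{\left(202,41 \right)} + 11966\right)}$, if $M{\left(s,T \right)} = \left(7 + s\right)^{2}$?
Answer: $\frac{1}{71664} \approx 1.3954 \cdot 10^{-5}$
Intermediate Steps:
$\frac{1}{16017 + \left(M{\left(202,41 \right)} + 11966\right)} = \frac{1}{16017 + \left(\left(7 + 202\right)^{2} + 11966\right)} = \frac{1}{16017 + \left(209^{2} + 11966\right)} = \frac{1}{16017 + \left(43681 + 11966\right)} = \frac{1}{16017 + 55647} = \frac{1}{71664}$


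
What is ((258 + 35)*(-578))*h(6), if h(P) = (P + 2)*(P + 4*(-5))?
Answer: 18967648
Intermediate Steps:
h(P) = (-20 + P)*(2 + P) (h(P) = (2 + P)*(P - 20) = (2 + P)*(-20 + P) = (-20 + P)*(2 + P))
((258 + 35)*(-578))*h(6) = ((258 + 35)*(-578))*(-40 + 6**2 - 18*6) = (293*(-578))*(-40 + 36 - 108) = -169354*(-112) = 18967648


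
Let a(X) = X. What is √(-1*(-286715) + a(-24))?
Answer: √286691 ≈ 535.44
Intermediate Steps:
√(-1*(-286715) + a(-24)) = √(-1*(-286715) - 24) = √(286715 - 24) = √286691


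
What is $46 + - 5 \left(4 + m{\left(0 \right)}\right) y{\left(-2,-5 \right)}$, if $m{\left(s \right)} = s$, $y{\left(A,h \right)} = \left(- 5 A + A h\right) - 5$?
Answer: $-254$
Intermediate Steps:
$y{\left(A,h \right)} = -5 - 5 A + A h$
$46 + - 5 \left(4 + m{\left(0 \right)}\right) y{\left(-2,-5 \right)} = 46 + - 5 \left(4 + 0\right) \left(-5 - -10 - -10\right) = 46 + \left(-5\right) 4 \left(-5 + 10 + 10\right) = 46 - 300 = -254$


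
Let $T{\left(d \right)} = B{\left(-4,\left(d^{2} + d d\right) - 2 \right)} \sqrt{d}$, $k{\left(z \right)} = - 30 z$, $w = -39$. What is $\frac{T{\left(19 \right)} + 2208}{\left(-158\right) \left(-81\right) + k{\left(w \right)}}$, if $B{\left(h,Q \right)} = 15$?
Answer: $\frac{46}{291} + \frac{5 \sqrt{19}}{4656} \approx 0.16276$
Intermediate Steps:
$T{\left(d \right)} = 15 \sqrt{d}$
$\frac{T{\left(19 \right)} + 2208}{\left(-158\right) \left(-81\right) + k{\left(w \right)}} = \frac{15 \sqrt{19} + 2208}{\left(-158\right) \left(-81\right) - -1170} = \frac{2208 + 15 \sqrt{19}}{12798 + 1170} = \frac{2208 + 15 \sqrt{19}}{13968} = \left(2208 + 15 \sqrt{19}\right) \frac{1}{13968} = \frac{46}{291} + \frac{5 \sqrt{19}}{4656}$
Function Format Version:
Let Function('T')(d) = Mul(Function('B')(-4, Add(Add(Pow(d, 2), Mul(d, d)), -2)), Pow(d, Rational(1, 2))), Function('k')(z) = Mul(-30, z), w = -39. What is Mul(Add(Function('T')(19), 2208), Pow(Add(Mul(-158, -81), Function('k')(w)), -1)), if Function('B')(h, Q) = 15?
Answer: Add(Rational(46, 291), Mul(Rational(5, 4656), Pow(19, Rational(1, 2)))) ≈ 0.16276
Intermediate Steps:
Function('T')(d) = Mul(15, Pow(d, Rational(1, 2)))
Mul(Add(Function('T')(19), 2208), Pow(Add(Mul(-158, -81), Function('k')(w)), -1)) = Mul(Add(Mul(15, Pow(19, Rational(1, 2))), 2208), Pow(Add(Mul(-158, -81), Mul(-30, -39)), -1)) = Mul(Add(2208, Mul(15, Pow(19, Rational(1, 2)))), Pow(Add(12798, 1170), -1)) = Mul(Add(2208, Mul(15, Pow(19, Rational(1, 2)))), Pow(13968, -1)) = Mul(Add(2208, Mul(15, Pow(19, Rational(1, 2)))), Rational(1, 13968)) = Add(Rational(46, 291), Mul(Rational(5, 4656), Pow(19, Rational(1, 2))))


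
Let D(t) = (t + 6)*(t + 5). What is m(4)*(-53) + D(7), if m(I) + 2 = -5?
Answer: 527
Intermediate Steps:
D(t) = (5 + t)*(6 + t) (D(t) = (6 + t)*(5 + t) = (5 + t)*(6 + t))
m(I) = -7 (m(I) = -2 - 5 = -7)
m(4)*(-53) + D(7) = -7*(-53) + (30 + 7² + 11*7) = 371 + (30 + 49 + 77) = 371 + 156 = 527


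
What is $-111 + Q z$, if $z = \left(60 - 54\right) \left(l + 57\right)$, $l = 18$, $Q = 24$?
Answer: $10689$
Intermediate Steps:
$z = 450$ ($z = \left(60 - 54\right) \left(18 + 57\right) = 6 \cdot 75 = 450$)
$-111 + Q z = -111 + 24 \cdot 450 = -111 + 10800 = 10689$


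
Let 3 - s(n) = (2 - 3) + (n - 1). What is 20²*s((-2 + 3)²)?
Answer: 1600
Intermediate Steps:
s(n) = 5 - n (s(n) = 3 - ((2 - 3) + (n - 1)) = 3 - (-1 + (-1 + n)) = 3 - (-2 + n) = 3 + (2 - n) = 5 - n)
20²*s((-2 + 3)²) = 20²*(5 - (-2 + 3)²) = 400*(5 - 1*1²) = 400*(5 - 1*1) = 400*(5 - 1) = 400*4 = 1600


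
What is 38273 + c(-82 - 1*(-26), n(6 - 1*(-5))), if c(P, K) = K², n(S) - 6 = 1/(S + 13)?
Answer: 22066273/576 ≈ 38310.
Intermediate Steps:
n(S) = 6 + 1/(13 + S) (n(S) = 6 + 1/(S + 13) = 6 + 1/(13 + S))
38273 + c(-82 - 1*(-26), n(6 - 1*(-5))) = 38273 + ((79 + 6*(6 - 1*(-5)))/(13 + (6 - 1*(-5))))² = 38273 + ((79 + 6*(6 + 5))/(13 + (6 + 5)))² = 38273 + ((79 + 6*11)/(13 + 11))² = 38273 + ((79 + 66)/24)² = 38273 + ((1/24)*145)² = 38273 + (145/24)² = 38273 + 21025/576 = 22066273/576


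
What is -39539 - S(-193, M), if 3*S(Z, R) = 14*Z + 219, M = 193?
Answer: -116134/3 ≈ -38711.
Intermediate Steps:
S(Z, R) = 73 + 14*Z/3 (S(Z, R) = (14*Z + 219)/3 = (219 + 14*Z)/3 = 73 + 14*Z/3)
-39539 - S(-193, M) = -39539 - (73 + (14/3)*(-193)) = -39539 - (73 - 2702/3) = -39539 - 1*(-2483/3) = -39539 + 2483/3 = -116134/3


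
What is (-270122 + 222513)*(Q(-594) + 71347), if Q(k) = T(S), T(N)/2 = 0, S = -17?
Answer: -3396759323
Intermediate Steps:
T(N) = 0 (T(N) = 2*0 = 0)
Q(k) = 0
(-270122 + 222513)*(Q(-594) + 71347) = (-270122 + 222513)*(0 + 71347) = -47609*71347 = -3396759323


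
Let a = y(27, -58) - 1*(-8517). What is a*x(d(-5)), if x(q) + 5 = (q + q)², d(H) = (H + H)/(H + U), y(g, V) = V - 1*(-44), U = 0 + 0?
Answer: 93533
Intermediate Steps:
U = 0
y(g, V) = 44 + V (y(g, V) = V + 44 = 44 + V)
d(H) = 2 (d(H) = (H + H)/(H + 0) = (2*H)/H = 2)
x(q) = -5 + 4*q² (x(q) = -5 + (q + q)² = -5 + (2*q)² = -5 + 4*q²)
a = 8503 (a = (44 - 58) - 1*(-8517) = -14 + 8517 = 8503)
a*x(d(-5)) = 8503*(-5 + 4*2²) = 8503*(-5 + 4*4) = 8503*(-5 + 16) = 8503*11 = 93533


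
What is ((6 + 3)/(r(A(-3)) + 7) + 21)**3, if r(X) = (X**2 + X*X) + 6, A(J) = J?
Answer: 287496000/29791 ≈ 9650.4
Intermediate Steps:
r(X) = 6 + 2*X**2 (r(X) = (X**2 + X**2) + 6 = 2*X**2 + 6 = 6 + 2*X**2)
((6 + 3)/(r(A(-3)) + 7) + 21)**3 = ((6 + 3)/((6 + 2*(-3)**2) + 7) + 21)**3 = (9/((6 + 2*9) + 7) + 21)**3 = (9/((6 + 18) + 7) + 21)**3 = (9/(24 + 7) + 21)**3 = (9/31 + 21)**3 = (660/31)**3 = 287496000/29791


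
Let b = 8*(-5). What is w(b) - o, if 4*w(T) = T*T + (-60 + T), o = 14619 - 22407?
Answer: 8163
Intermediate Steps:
o = -7788
b = -40
w(T) = -15 + T/4 + T**2/4 (w(T) = (T*T + (-60 + T))/4 = (T**2 + (-60 + T))/4 = (-60 + T + T**2)/4 = -15 + T/4 + T**2/4)
w(b) - o = (-15 + (1/4)*(-40) + (1/4)*(-40)**2) - 1*(-7788) = (-15 - 10 + (1/4)*1600) + 7788 = (-15 - 10 + 400) + 7788 = 375 + 7788 = 8163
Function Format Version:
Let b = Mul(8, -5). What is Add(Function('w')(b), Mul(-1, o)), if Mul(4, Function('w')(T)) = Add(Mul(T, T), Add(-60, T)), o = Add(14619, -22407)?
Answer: 8163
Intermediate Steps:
o = -7788
b = -40
Function('w')(T) = Add(-15, Mul(Rational(1, 4), T), Mul(Rational(1, 4), Pow(T, 2))) (Function('w')(T) = Mul(Rational(1, 4), Add(Mul(T, T), Add(-60, T))) = Mul(Rational(1, 4), Add(Pow(T, 2), Add(-60, T))) = Mul(Rational(1, 4), Add(-60, T, Pow(T, 2))) = Add(-15, Mul(Rational(1, 4), T), Mul(Rational(1, 4), Pow(T, 2))))
Add(Function('w')(b), Mul(-1, o)) = Add(Add(-15, Mul(Rational(1, 4), -40), Mul(Rational(1, 4), Pow(-40, 2))), Mul(-1, -7788)) = Add(Add(-15, -10, Mul(Rational(1, 4), 1600)), 7788) = Add(Add(-15, -10, 400), 7788) = Add(375, 7788) = 8163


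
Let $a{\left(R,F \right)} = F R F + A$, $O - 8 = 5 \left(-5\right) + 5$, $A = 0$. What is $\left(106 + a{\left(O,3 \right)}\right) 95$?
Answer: $-190$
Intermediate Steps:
$O = -12$ ($O = 8 + \left(5 \left(-5\right) + 5\right) = 8 + \left(-25 + 5\right) = 8 - 20 = -12$)
$a{\left(R,F \right)} = R F^{2}$ ($a{\left(R,F \right)} = F R F + 0 = R F^{2} + 0 = R F^{2}$)
$\left(106 + a{\left(O,3 \right)}\right) 95 = \left(106 - 12 \cdot 3^{2}\right) 95 = \left(106 - 108\right) 95 = \left(-2\right) 95 = -190$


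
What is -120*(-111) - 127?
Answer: 13193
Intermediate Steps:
-120*(-111) - 127 = 13320 - 127 = 13193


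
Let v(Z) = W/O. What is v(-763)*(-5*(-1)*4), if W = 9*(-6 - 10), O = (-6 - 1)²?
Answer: -2880/49 ≈ -58.776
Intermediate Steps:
O = 49 (O = (-7)² = 49)
W = -144 (W = 9*(-16) = -144)
v(Z) = -144/49
v(-763)*(-5*(-1)*4) = -144*(-5*(-1))*4/49 = -720*4/49 = -144/49*20 = -2880/49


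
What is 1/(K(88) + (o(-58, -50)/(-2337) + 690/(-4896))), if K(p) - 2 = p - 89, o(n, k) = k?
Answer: 635664/559679 ≈ 1.1358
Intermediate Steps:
K(p) = -87 + p (K(p) = 2 + (p - 89) = 2 + (-89 + p) = -87 + p)
1/(K(88) + (o(-58, -50)/(-2337) + 690/(-4896))) = 1/((-87 + 88) + (-50/(-2337) + 690/(-4896))) = 1/(1 + (-50*(-1/2337) + 690*(-1/4896))) = 1/(1 + (50/2337 - 115/816)) = 1/(1 - 75985/635664) = 1/(559679/635664) = 635664/559679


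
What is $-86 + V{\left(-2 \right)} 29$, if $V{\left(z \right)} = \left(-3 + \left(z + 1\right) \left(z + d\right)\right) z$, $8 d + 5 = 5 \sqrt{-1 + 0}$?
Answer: $- \frac{257}{4} + \frac{145 i}{4} \approx -64.25 + 36.25 i$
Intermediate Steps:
$d = - \frac{5}{8} + \frac{5 i}{8}$ ($d = - \frac{5}{8} + \frac{5 \sqrt{-1 + 0}}{8} = - \frac{5}{8} + \frac{5 \sqrt{-1}}{8} = - \frac{5}{8} + \frac{5 i}{8} \approx -0.625 + 0.625 i$)
$V{\left(z \right)} = z \left(-3 + \left(1 + z\right) \left(- \frac{5}{8} + z + \frac{5 i}{8}\right)\right)$ ($V{\left(z \right)} = \left(-3 + \left(z + 1\right) \left(z - \left(\frac{5}{8} - \frac{5 i}{8}\right)\right)\right) z = \left(-3 + \left(1 + z\right) \left(- \frac{5}{8} + z + \frac{5 i}{8}\right)\right) z = z \left(-3 + \left(1 + z\right) \left(- \frac{5}{8} + z + \frac{5 i}{8}\right)\right)$)
$-86 + V{\left(-2 \right)} 29 = -86 + \frac{1}{8} \left(-2\right) \left(-29 + 5 i + 8 \left(-2\right) + 8 \left(-2\right)^{2} - - 10 \left(1 - i\right)\right) 29 = -86 + \frac{1}{8} \left(-2\right) \left(-29 + 5 i - 16 + 8 \cdot 4 + \left(10 - 10 i\right)\right) 29 = -86 + \frac{1}{8} \left(-2\right) \left(-29 + 5 i - 16 + 32 + \left(10 - 10 i\right)\right) 29 = -86 + \frac{1}{8} \left(-2\right) \left(-3 - 5 i\right) 29 = -86 + \left(\frac{3}{4} + \frac{5 i}{4}\right) 29 = -86 + \left(\frac{87}{4} + \frac{145 i}{4}\right) = - \frac{257}{4} + \frac{145 i}{4}$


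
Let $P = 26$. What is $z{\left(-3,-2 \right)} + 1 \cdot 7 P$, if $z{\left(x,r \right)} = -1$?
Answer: $181$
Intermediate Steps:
$z{\left(-3,-2 \right)} + 1 \cdot 7 P = -1 + 1 \cdot 7 \cdot 26 = -1 + 7 \cdot 26 = -1 + 182 = 181$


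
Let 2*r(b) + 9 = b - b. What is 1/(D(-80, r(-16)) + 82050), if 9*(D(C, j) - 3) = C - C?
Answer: 1/82053 ≈ 1.2187e-5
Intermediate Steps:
r(b) = -9/2 (r(b) = -9/2 + (b - b)/2 = -9/2 + (½)*0 = -9/2 + 0 = -9/2)
D(C, j) = 3 (D(C, j) = 3 + (C - C)/9 = 3 + (⅑)*0 = 3 + 0 = 3)
1/(D(-80, r(-16)) + 82050) = 1/(3 + 82050) = 1/82053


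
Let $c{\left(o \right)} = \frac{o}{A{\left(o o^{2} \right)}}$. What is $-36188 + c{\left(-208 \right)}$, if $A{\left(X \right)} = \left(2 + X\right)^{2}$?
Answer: $- \frac{732629508608740752}{20245095297025} \approx -36188.0$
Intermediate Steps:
$c{\left(o \right)} = \frac{o}{\left(2 + o^{3}\right)^{2}}$ ($c{\left(o \right)} = \frac{o}{\left(2 + o o^{2}\right)^{2}} = \frac{o}{\left(2 + o^{3}\right)^{2}}$)
$-36188 + c{\left(-208 \right)} = -36188 - \frac{208}{\left(2 + \left(-208\right)^{3}\right)^{2}} = -36188 - \frac{208}{\left(2 - 8998912\right)^{2}} = -36188 - \frac{208}{80980381188100} = -36188 - \frac{52}{20245095297025} = - \frac{732629508608740752}{20245095297025}$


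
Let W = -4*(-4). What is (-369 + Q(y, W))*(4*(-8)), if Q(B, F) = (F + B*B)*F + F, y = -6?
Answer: -15328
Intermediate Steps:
W = 16
Q(B, F) = F + F*(F + B**2) (Q(B, F) = (F + B**2)*F + F = F*(F + B**2) + F = F + F*(F + B**2))
(-369 + Q(y, W))*(4*(-8)) = (-369 + 16*(1 + 16 + (-6)**2))*(4*(-8)) = (-369 + 16*(1 + 16 + 36))*(-32) = (-369 + 16*53)*(-32) = (-369 + 848)*(-32) = 479*(-32) = -15328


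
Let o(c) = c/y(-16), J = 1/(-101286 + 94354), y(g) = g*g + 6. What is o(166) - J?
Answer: 575487/908092 ≈ 0.63373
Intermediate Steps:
y(g) = 6 + g² (y(g) = g² + 6 = 6 + g²)
J = -1/6932 (J = 1/(-6932) = -1/6932 ≈ -0.00014426)
o(c) = c/262 (o(c) = c/(6 + (-16)²) = c/(6 + 256) = c/262)
o(166) - J = (1/262)*166 - 1*(-1/6932) = 83/131 + 1/6932 = 575487/908092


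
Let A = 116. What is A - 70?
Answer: 46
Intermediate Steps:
A - 70 = 116 - 70 = 46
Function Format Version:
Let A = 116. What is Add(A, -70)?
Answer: 46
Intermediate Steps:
Add(A, -70) = Add(116, -70) = 46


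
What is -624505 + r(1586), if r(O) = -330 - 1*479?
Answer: -625314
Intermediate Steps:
r(O) = -809 (r(O) = -330 - 479 = -809)
-624505 + r(1586) = -624505 - 809 = -625314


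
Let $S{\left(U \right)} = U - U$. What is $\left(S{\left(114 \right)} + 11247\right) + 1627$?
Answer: $12874$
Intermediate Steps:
$S{\left(U \right)} = 0$
$\left(S{\left(114 \right)} + 11247\right) + 1627 = \left(0 + 11247\right) + 1627 = 11247 + 1627 = 12874$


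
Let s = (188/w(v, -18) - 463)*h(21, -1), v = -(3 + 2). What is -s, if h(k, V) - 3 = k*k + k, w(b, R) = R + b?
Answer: 5039205/23 ≈ 2.1910e+5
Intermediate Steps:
v = -5 (v = -1*5 = -5)
h(k, V) = 3 + k + k² (h(k, V) = 3 + (k*k + k) = 3 + (k² + k) = 3 + (k + k²) = 3 + k + k²)
s = -5039205/23 (s = (188/(-18 - 5) - 463)*(3 + 21 + 21²) = (188/(-23) - 463)*(3 + 21 + 441) = (188*(-1/23) - 463)*465 = (-188/23 - 463)*465 = -10837/23*465 = -5039205/23 ≈ -2.1910e+5)
-s = -1*(-5039205/23) = 5039205/23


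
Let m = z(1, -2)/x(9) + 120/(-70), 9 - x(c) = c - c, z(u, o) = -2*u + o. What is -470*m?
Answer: 63920/63 ≈ 1014.6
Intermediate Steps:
z(u, o) = o - 2*u
x(c) = 9 (x(c) = 9 - (c - c) = 9 - 1*0 = 9 + 0 = 9)
m = -136/63 (m = (-2 - 2*1)/9 + 120/(-70) = (-2 - 2)*(⅑) + 120*(-1/70) = -4*⅑ - 12/7 = -4/9 - 12/7 = -136/63 ≈ -2.1587)
-470*m = -470*(-136/63) = 63920/63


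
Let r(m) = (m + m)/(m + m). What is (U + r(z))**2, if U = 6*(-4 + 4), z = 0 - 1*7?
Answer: 1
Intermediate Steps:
z = -7 (z = 0 - 7 = -7)
r(m) = 1 (r(m) = (2*m)/((2*m)) = (2*m)*(1/(2*m)) = 1)
U = 0 (U = 6*0 = 0)
(U + r(z))**2 = (0 + 1)**2 = 1**2 = 1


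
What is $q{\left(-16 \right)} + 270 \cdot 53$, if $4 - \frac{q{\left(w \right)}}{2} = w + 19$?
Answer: $14312$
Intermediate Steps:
$q{\left(w \right)} = -30 - 2 w$ ($q{\left(w \right)} = 8 - 2 \left(w + 19\right) = 8 - 2 \left(19 + w\right) = 8 - \left(38 + 2 w\right) = -30 - 2 w$)
$q{\left(-16 \right)} + 270 \cdot 53 = \left(-30 - -32\right) + 270 \cdot 53 = \left(-30 + 32\right) + 14310 = 2 + 14310 = 14312$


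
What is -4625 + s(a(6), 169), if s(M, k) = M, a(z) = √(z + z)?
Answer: -4625 + 2*√3 ≈ -4621.5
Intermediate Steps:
a(z) = √2*√z (a(z) = √(2*z) = √2*√z)
-4625 + s(a(6), 169) = -4625 + √2*√6 = -4625 + 2*√3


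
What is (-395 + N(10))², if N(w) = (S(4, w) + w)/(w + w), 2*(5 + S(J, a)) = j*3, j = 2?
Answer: 3892729/25 ≈ 1.5571e+5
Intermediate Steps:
S(J, a) = -2 (S(J, a) = -5 + (2*3)/2 = -5 + (½)*6 = -5 + 3 = -2)
N(w) = (-2 + w)/(2*w) (N(w) = (-2 + w)/(w + w) = (-2 + w)/((2*w)) = (-2 + w)*(1/(2*w)) = (-2 + w)/(2*w))
(-395 + N(10))² = (-395 + (½)*(-2 + 10)/10)² = (-395 + (½)*(⅒)*8)² = (-395 + ⅖)² = (-1973/5)² = 3892729/25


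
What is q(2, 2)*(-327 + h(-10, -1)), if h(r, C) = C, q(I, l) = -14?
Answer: 4592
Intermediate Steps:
q(2, 2)*(-327 + h(-10, -1)) = -14*(-327 - 1) = -14*(-328) = 4592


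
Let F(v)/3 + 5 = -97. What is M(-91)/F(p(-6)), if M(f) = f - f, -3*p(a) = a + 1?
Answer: 0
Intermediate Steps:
p(a) = -1/3 - a/3 (p(a) = -(a + 1)/3 = -(1 + a)/3 = -1/3 - a/3)
F(v) = -306 (F(v) = -15 + 3*(-97) = -15 - 291 = -306)
M(f) = 0
M(-91)/F(p(-6)) = 0/(-306) = 0*(-1/306) = 0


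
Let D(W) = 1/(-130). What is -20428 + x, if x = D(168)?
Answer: -2655641/130 ≈ -20428.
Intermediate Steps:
D(W) = -1/130
x = -1/130 ≈ -0.0076923
-20428 + x = -20428 - 1/130 = -2655641/130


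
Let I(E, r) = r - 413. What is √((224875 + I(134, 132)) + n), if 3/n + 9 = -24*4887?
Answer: √343343990074695/39099 ≈ 473.91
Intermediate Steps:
I(E, r) = -413 + r
n = -1/39099 (n = 3/(-9 - 24*4887) = 3/(-9 - 117288) = 3/(-117297) = 3*(-1/117297) = -1/39099 ≈ -2.5576e-5)
√((224875 + I(134, 132)) + n) = √((224875 + (-413 + 132)) - 1/39099) = √((224875 - 281) - 1/39099) = √(224594 - 1/39099) = √(8781400805/39099) = √343343990074695/39099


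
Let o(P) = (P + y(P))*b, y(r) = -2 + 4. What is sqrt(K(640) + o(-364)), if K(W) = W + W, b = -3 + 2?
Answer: sqrt(1642) ≈ 40.522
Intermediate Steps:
b = -1
y(r) = 2
o(P) = -2 - P (o(P) = (P + 2)*(-1) = (2 + P)*(-1) = -2 - P)
K(W) = 2*W
sqrt(K(640) + o(-364)) = sqrt(2*640 + (-2 - 1*(-364))) = sqrt(1280 + (-2 + 364)) = sqrt(1280 + 362) = sqrt(1642)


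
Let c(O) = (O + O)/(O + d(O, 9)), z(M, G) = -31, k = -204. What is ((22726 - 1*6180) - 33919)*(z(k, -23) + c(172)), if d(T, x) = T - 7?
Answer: 175519419/337 ≈ 5.2083e+5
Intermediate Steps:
d(T, x) = -7 + T
c(O) = 2*O/(-7 + 2*O) (c(O) = (O + O)/(O + (-7 + O)) = (2*O)/(-7 + 2*O) = 2*O/(-7 + 2*O))
((22726 - 1*6180) - 33919)*(z(k, -23) + c(172)) = ((22726 - 1*6180) - 33919)*(-31 + 2*172/(-7 + 2*172)) = ((22726 - 6180) - 33919)*(-31 + 2*172/(-7 + 344)) = (16546 - 33919)*(-31 + 2*172/337) = -17373*(-31 + 2*172*(1/337)) = -17373*(-31 + 344/337) = -17373*(-10103/337) = 175519419/337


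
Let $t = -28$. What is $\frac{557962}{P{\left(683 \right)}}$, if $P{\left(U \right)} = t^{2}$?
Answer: $\frac{278981}{392} \approx 711.69$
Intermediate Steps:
$P{\left(U \right)} = 784$ ($P{\left(U \right)} = \left(-28\right)^{2} = 784$)
$\frac{557962}{P{\left(683 \right)}} = \frac{557962}{784} = 557962 \cdot \frac{1}{784} = \frac{278981}{392}$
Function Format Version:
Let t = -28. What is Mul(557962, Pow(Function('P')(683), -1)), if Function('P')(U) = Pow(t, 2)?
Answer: Rational(278981, 392) ≈ 711.69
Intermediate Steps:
Function('P')(U) = 784 (Function('P')(U) = Pow(-28, 2) = 784)
Mul(557962, Pow(Function('P')(683), -1)) = Mul(557962, Pow(784, -1)) = Mul(557962, Rational(1, 784)) = Rational(278981, 392)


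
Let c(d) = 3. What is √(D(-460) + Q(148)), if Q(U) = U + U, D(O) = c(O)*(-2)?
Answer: √290 ≈ 17.029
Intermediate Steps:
D(O) = -6 (D(O) = 3*(-2) = -6)
Q(U) = 2*U
√(D(-460) + Q(148)) = √(-6 + 2*148) = √(-6 + 296) = √290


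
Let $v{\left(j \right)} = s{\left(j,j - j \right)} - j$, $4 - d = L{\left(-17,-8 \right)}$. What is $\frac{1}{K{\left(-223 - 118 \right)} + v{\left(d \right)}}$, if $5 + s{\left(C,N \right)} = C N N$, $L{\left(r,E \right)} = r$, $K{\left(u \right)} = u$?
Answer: $- \frac{1}{367} \approx -0.0027248$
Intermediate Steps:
$d = 21$ ($d = 4 - -17 = 4 + 17 = 21$)
$s{\left(C,N \right)} = -5 + C N^{2}$ ($s{\left(C,N \right)} = -5 + C N N = -5 + C N^{2}$)
$v{\left(j \right)} = -5 - j$ ($v{\left(j \right)} = \left(-5 + j \left(j - j\right)^{2}\right) - j = \left(-5 + j 0^{2}\right) - j = \left(-5 + j 0\right) - j = \left(-5 + 0\right) - j = -5 - j$)
$\frac{1}{K{\left(-223 - 118 \right)} + v{\left(d \right)}} = \frac{1}{\left(-223 - 118\right) - 26} = \frac{1}{-341 - 26} = \frac{1}{-367} = - \frac{1}{367}$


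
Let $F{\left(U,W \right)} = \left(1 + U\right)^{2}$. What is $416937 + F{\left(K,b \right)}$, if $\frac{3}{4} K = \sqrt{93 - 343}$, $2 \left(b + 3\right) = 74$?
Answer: $\frac{3748442}{9} + \frac{40 i \sqrt{10}}{3} \approx 4.1649 \cdot 10^{5} + 42.164 i$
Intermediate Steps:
$b = 34$ ($b = -3 + \frac{1}{2} \cdot 74 = -3 + 37 = 34$)
$K = \frac{20 i \sqrt{10}}{3}$ ($K = \frac{4 \sqrt{93 - 343}}{3} = \frac{4 \sqrt{-250}}{3} = \frac{4 \cdot 5 i \sqrt{10}}{3} = \frac{20 i \sqrt{10}}{3} \approx 21.082 i$)
$416937 + F{\left(K,b \right)} = 416937 + \left(1 + \frac{20 i \sqrt{10}}{3}\right)^{2}$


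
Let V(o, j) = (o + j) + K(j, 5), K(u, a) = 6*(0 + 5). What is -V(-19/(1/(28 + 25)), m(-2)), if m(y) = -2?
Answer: 979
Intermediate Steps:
K(u, a) = 30 (K(u, a) = 6*5 = 30)
V(o, j) = 30 + j + o (V(o, j) = (o + j) + 30 = (j + o) + 30 = 30 + j + o)
-V(-19/(1/(28 + 25)), m(-2)) = -(30 - 2 - 19/(1/(28 + 25))) = -(30 - 2 - 19/(1/53)) = -(30 - 2 - 19/1/53) = -(30 - 2 - 19*53) = -(30 - 2 - 1007) = -1*(-979) = 979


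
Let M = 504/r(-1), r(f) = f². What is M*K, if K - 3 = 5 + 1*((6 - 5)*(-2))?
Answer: 3024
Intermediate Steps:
K = 6 (K = 3 + (5 + 1*((6 - 5)*(-2))) = 3 + (5 + 1*(1*(-2))) = 3 + (5 + 1*(-2)) = 3 + (5 - 2) = 3 + 3 = 6)
M = 504 (M = 504/((-1)²) = 504/1 = 504*1 = 504)
M*K = 504*6 = 3024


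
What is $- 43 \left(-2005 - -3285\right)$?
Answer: $-55040$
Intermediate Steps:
$- 43 \left(-2005 - -3285\right) = - 43 \left(-2005 + 3285\right) = \left(-43\right) 1280 = -55040$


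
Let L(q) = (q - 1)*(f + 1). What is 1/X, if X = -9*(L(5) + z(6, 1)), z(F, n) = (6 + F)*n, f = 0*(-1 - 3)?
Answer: -1/144 ≈ -0.0069444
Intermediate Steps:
f = 0 (f = 0*(-4) = 0)
L(q) = -1 + q (L(q) = (q - 1)*(0 + 1) = (-1 + q)*1 = -1 + q)
z(F, n) = n*(6 + F)
X = -144 (X = -9*((-1 + 5) + 1*(6 + 6)) = -9*(4 + 1*12) = -9*(4 + 12) = -9*16 = -144)
1/X = 1/(-144) = -1/144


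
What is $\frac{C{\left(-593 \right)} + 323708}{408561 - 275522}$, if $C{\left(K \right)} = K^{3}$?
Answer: $- \frac{208204149}{133039} \approx -1565.0$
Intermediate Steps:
$\frac{C{\left(-593 \right)} + 323708}{408561 - 275522} = \frac{\left(-593\right)^{3} + 323708}{408561 - 275522} = \frac{-208527857 + 323708}{133039} = \left(-208204149\right) \frac{1}{133039} = - \frac{208204149}{133039}$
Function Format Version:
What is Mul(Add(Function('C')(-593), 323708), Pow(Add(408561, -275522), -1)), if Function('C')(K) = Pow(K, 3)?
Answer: Rational(-208204149, 133039) ≈ -1565.0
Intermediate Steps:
Mul(Add(Function('C')(-593), 323708), Pow(Add(408561, -275522), -1)) = Mul(Add(Pow(-593, 3), 323708), Pow(Add(408561, -275522), -1)) = Mul(Add(-208527857, 323708), Pow(133039, -1)) = Mul(-208204149, Rational(1, 133039)) = Rational(-208204149, 133039)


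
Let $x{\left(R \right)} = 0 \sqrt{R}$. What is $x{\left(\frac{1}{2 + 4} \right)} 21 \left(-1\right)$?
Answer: $0$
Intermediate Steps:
$x{\left(R \right)} = 0$
$x{\left(\frac{1}{2 + 4} \right)} 21 \left(-1\right) = 0 \cdot 21 \left(-1\right) = 0 \left(-1\right) = 0$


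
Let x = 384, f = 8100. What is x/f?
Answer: 32/675 ≈ 0.047407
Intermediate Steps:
x/f = 384/8100 = 384*(1/8100) = 32/675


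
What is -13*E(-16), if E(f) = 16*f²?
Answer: -53248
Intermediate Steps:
-13*E(-16) = -208*(-16)² = -208*256 = -13*4096 = -53248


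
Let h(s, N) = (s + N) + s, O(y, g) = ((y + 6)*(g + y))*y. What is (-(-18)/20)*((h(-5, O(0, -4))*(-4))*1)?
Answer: 36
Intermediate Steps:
O(y, g) = y*(6 + y)*(g + y) (O(y, g) = ((6 + y)*(g + y))*y = y*(6 + y)*(g + y))
h(s, N) = N + 2*s (h(s, N) = (N + s) + s = N + 2*s)
(-(-18)/20)*((h(-5, O(0, -4))*(-4))*1) = (-(-18)/20)*(((0*(0² + 6*(-4) + 6*0 - 4*0) + 2*(-5))*(-4))*1) = (-(-18)/20)*(((0*(0 - 24 + 0 + 0) - 10)*(-4))*1) = (-2*(-9/20))*(((0*(-24) - 10)*(-4))*1) = 9*(((0 - 10)*(-4))*1)/10 = 9*(-10*(-4)*1)/10 = 9*(40*1)/10 = (9/10)*40 = 36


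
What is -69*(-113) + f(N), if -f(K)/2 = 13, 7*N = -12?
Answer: 7771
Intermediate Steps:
N = -12/7 (N = (⅐)*(-12) = -12/7 ≈ -1.7143)
f(K) = -26 (f(K) = -2*13 = -26)
-69*(-113) + f(N) = -69*(-113) - 26 = 7797 - 26 = 7771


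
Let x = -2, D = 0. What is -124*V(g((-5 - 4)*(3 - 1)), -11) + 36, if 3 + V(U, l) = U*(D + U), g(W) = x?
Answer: -88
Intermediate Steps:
g(W) = -2
V(U, l) = -3 + U**2 (V(U, l) = -3 + U*(0 + U) = -3 + U*U = -3 + U**2)
-124*V(g((-5 - 4)*(3 - 1)), -11) + 36 = -124*(-3 + (-2)**2) + 36 = -124*(-3 + 4) + 36 = -124*1 + 36 = -124 + 36 = -88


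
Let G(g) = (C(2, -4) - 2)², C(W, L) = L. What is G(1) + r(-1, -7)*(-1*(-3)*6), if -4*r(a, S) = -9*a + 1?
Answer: -9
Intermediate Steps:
r(a, S) = -¼ + 9*a/4 (r(a, S) = -(-9*a + 1)/4 = -(1 - 9*a)/4 = -¼ + 9*a/4)
G(g) = 36 (G(g) = (-4 - 2)² = (-6)² = 36)
G(1) + r(-1, -7)*(-1*(-3)*6) = 36 + (-¼ + (9/4)*(-1))*(-1*(-3)*6) = 36 + (-¼ - 9/4)*(3*6) = 36 - 5/2*18 = 36 - 45 = -9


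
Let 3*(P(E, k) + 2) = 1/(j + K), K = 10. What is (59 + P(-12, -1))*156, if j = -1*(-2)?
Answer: 26689/3 ≈ 8896.3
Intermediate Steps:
j = 2
P(E, k) = -71/36 (P(E, k) = -2 + 1/(3*(2 + 10)) = -2 + (⅓)/12 = -2 + (⅓)*(1/12) = -2 + 1/36 = -71/36)
(59 + P(-12, -1))*156 = (59 - 71/36)*156 = (2053/36)*156 = 26689/3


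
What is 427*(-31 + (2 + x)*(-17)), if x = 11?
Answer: -107604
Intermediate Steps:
427*(-31 + (2 + x)*(-17)) = 427*(-31 + (2 + 11)*(-17)) = 427*(-31 + 13*(-17)) = 427*(-31 - 221) = 427*(-252) = -107604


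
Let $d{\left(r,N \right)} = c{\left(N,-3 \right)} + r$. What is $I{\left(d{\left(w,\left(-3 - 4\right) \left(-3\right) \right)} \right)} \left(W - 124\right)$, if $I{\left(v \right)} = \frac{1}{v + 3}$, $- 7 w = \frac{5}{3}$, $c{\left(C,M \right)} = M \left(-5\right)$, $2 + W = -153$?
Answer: $- \frac{5859}{373} \approx -15.708$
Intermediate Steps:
$W = -155$ ($W = -2 - 153 = -155$)
$c{\left(C,M \right)} = - 5 M$
$w = - \frac{5}{21}$ ($w = - \frac{5 \cdot \frac{1}{3}}{7} = \left(- \frac{1}{7}\right) \frac{5}{3} = - \frac{5}{21} \approx -0.2381$)
$d{\left(r,N \right)} = 15 + r$ ($d{\left(r,N \right)} = \left(-5\right) \left(-3\right) + r = 15 + r$)
$I{\left(v \right)} = \frac{1}{3 + v}$
$I{\left(d{\left(w,\left(-3 - 4\right) \left(-3\right) \right)} \right)} \left(W - 124\right) = \frac{-155 - 124}{3 + \left(15 - \frac{5}{21}\right)} = \frac{1}{3 + \frac{310}{21}} \left(-279\right) = \frac{1}{\frac{373}{21}} \left(-279\right) = \frac{21}{373} \left(-279\right) = - \frac{5859}{373}$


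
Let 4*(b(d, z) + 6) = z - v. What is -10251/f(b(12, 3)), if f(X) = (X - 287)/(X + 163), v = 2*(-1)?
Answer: 2162961/389 ≈ 5560.3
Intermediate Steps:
v = -2
b(d, z) = -11/2 + z/4 (b(d, z) = -6 + (z - 1*(-2))/4 = -6 + (z + 2)/4 = -6 + (2 + z)/4 = -6 + (1/2 + z/4) = -11/2 + z/4)
f(X) = (-287 + X)/(163 + X)
-10251/f(b(12, 3)) = -10251*(163 + (-11/2 + (1/4)*3))/(-287 + (-11/2 + (1/4)*3)) = -10251*(163 + (-11/2 + 3/4))/(-287 + (-11/2 + 3/4)) = -10251*(163 - 19/4)/(-287 - 19/4) = -10251/(-1167/4/(633/4)) = -10251/((4/633)*(-1167/4)) = -10251/(-389/211) = -10251*(-211/389) = 2162961/389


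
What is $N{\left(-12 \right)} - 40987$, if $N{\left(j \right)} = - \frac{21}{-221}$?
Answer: $- \frac{9058106}{221} \approx -40987.0$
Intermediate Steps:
$N{\left(j \right)} = \frac{21}{221}$ ($N{\left(j \right)} = \left(-21\right) \left(- \frac{1}{221}\right) = \frac{21}{221}$)
$N{\left(-12 \right)} - 40987 = \frac{21}{221} - 40987 = - \frac{9058106}{221}$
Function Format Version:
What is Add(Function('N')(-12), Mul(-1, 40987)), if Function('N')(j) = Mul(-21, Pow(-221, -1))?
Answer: Rational(-9058106, 221) ≈ -40987.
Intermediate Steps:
Function('N')(j) = Rational(21, 221) (Function('N')(j) = Mul(-21, Rational(-1, 221)) = Rational(21, 221))
Add(Function('N')(-12), Mul(-1, 40987)) = Add(Rational(21, 221), Mul(-1, 40987)) = Add(Rational(21, 221), -40987) = Rational(-9058106, 221)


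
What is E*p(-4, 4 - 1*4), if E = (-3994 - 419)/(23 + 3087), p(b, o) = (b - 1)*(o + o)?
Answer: 0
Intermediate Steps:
p(b, o) = 2*o*(-1 + b) (p(b, o) = (-1 + b)*(2*o) = 2*o*(-1 + b))
E = -4413/3110 ≈ -1.4190
E*p(-4, 4 - 1*4) = -4413*(4 - 1*4)*(-1 - 4)/1555 = -4413*(4 - 4)*(-5)/1555 = -4413*0*(-5)/1555 = -4413/3110*0 = 0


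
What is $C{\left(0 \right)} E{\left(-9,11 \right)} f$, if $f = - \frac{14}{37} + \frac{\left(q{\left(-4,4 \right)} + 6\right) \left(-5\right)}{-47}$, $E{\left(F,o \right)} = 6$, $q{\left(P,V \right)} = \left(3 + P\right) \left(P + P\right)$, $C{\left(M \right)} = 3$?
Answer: $\frac{34776}{1739} \approx 19.998$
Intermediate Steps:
$q{\left(P,V \right)} = 2 P \left(3 + P\right)$ ($q{\left(P,V \right)} = \left(3 + P\right) 2 P = 2 P \left(3 + P\right)$)
$f = \frac{1932}{1739}$ ($f = - \frac{14}{37} + \frac{\left(2 \left(-4\right) \left(3 - 4\right) + 6\right) \left(-5\right)}{-47} = \left(-14\right) \frac{1}{37} + \left(2 \left(-4\right) \left(-1\right) + 6\right) \left(-5\right) \left(- \frac{1}{47}\right) = - \frac{14}{37} + \left(8 + 6\right) \left(-5\right) \left(- \frac{1}{47}\right) = - \frac{14}{37} + 14 \left(-5\right) \left(- \frac{1}{47}\right) = - \frac{14}{37} - - \frac{70}{47} = - \frac{14}{37} + \frac{70}{47} = \frac{1932}{1739} \approx 1.111$)
$C{\left(0 \right)} E{\left(-9,11 \right)} f = 3 \cdot 6 \cdot \frac{1932}{1739} = 18 \cdot \frac{1932}{1739} = \frac{34776}{1739}$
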